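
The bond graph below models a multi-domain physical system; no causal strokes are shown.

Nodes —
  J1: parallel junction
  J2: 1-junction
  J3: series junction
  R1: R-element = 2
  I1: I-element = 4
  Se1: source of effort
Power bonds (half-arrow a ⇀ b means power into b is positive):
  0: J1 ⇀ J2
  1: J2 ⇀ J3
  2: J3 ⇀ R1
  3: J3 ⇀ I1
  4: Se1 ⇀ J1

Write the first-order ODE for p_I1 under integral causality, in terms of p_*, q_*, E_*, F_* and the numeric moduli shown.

dp_I1/dt = E_Se1 - p_I1/2

bond 4 →J1  (Se1 fixes effort; stroke away)
bond 0 →J2  (J1 effort already set via bond 4)
bond 1 →J3  (closing 1-jn rule on J2)
bond 3 →I1  (I1 integral (f out))
bond 2 →J3  (J3 flow already set via bond 3)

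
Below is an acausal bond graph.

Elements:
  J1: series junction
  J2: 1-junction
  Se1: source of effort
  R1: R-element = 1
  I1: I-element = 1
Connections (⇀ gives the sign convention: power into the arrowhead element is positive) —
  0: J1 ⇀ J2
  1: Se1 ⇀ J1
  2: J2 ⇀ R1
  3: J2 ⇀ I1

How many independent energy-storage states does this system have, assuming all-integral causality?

bond 1 |J1  (Se1 fixes effort; stroke away)
bond 0 |J2  (only one flow-in slot at J1)
bond 3 |I1  (I1: I, integral causality)
bond 2 |J2  (common-f at J2 fixed by 3)

1  (I1 all integral)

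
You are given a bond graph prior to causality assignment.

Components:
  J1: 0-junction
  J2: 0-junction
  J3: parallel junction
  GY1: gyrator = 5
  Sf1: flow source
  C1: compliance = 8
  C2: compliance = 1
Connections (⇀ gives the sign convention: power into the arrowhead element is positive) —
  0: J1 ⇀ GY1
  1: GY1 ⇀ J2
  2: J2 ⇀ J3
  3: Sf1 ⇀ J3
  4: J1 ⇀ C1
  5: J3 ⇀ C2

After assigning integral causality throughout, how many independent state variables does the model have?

bond 3 |Sf1  (Sf1 fixes flow; stroke at Sf1)
bond 4 |J1  (C1: C, integral causality)
bond 0 |GY1  (common-e at J1 fixed by 4)
bond 1 |GY1  (GY GY1: same side as bond 0)
bond 2 |J2  (J2: last free bond brings effort in)
bond 5 |J3  (only one effort-in slot at J3)

2  (C1, C2 all integral)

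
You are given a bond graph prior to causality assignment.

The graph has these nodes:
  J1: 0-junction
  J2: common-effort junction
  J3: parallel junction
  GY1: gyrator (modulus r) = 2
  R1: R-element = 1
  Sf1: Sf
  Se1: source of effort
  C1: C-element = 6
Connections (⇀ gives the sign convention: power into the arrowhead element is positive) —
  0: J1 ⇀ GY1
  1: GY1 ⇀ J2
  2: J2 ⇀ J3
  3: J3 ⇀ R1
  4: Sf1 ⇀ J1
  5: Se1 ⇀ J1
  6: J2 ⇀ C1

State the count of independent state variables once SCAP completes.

#4 stroke at Sf1  (Sf1: flow source, stroke at near end)
#5 stroke at J1  (Se1: effort source, stroke at far end)
#0 stroke at GY1  (J1: bond 5 brought effort, rest push out)
#1 stroke at GY1  (GY GY1: same side as bond 0)
#6 stroke at J2  (C1 outputs effort q/C1)
#2 stroke at J3  (0-jn J2 has e-setter on 6)
#3 stroke at R1  (0-jn J3 has e-setter on 2)

1  (C1 all integral)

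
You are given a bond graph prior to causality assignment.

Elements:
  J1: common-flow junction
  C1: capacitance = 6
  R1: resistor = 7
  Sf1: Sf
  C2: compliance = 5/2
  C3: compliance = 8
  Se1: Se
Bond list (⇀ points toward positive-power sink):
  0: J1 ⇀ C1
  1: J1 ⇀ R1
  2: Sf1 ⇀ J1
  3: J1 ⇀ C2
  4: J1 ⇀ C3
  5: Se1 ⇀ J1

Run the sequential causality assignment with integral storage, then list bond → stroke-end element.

bond 0 stroke at J1
bond 1 stroke at J1
bond 2 stroke at Sf1
bond 3 stroke at J1
bond 4 stroke at J1
bond 5 stroke at J1

bond 2 →Sf1  (Sf1: flow source, stroke at near end)
bond 5 →J1  (Se1 (Se) sets effort on bond)
bond 0 →J1  (1-jn J1 has f-setter on 2)
bond 1 →J1  (J1: bond 2 brought flow, rest push out)
bond 3 →J1  (common-f at J1 fixed by 2)
bond 4 →J1  (1-jn J1 has f-setter on 2)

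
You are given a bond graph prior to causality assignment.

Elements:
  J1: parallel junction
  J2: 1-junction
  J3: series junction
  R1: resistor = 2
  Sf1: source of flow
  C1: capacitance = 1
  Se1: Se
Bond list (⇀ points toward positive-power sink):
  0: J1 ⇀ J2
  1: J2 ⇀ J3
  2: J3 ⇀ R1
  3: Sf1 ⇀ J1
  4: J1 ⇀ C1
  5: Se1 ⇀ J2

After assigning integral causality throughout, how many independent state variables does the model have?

1  (C1 all integral)

#3 |Sf1  (Sf1 (Sf) sets flow on bond)
#5 |J2  (Se1 (Se) sets effort on bond)
#4 |J1  (prefer integral on C1)
#0 |J2  (J1: bond 4 brought effort, rest push out)
#1 |J3  (J2: last free bond brings flow in)
#2 |R1  (only one flow-in slot at J3)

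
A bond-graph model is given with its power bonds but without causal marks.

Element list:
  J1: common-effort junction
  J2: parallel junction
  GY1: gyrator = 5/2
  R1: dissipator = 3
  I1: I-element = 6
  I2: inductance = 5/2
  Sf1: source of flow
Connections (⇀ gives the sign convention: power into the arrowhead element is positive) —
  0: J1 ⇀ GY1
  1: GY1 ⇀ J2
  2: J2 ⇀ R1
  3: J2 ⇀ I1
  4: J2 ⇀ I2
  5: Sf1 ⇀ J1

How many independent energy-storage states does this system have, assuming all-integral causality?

β5 →Sf1  (Sf1 fixes flow; stroke at Sf1)
β0 →J1  (J1: last free bond brings effort in)
β1 →J2  (GY1: gyrator matches bond 0)
β2 →R1  (J2 effort already set via bond 1)
β3 →I1  (0-jn J2 has e-setter on 1)
β4 →I2  (J2: bond 1 brought effort, rest push out)

2  (I1, I2 all integral)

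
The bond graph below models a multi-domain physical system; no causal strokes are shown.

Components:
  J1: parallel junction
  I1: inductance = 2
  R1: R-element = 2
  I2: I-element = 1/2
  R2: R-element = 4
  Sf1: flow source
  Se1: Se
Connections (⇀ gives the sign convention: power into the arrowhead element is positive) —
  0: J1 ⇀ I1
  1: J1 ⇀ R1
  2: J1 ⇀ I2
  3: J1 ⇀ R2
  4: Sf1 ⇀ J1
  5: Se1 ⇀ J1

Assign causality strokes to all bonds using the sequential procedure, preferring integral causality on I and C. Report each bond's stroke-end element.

β0 stroke at I1
β1 stroke at R1
β2 stroke at I2
β3 stroke at R2
β4 stroke at Sf1
β5 stroke at J1

#4 stroke→Sf1  (source Sf1 imposes f)
#5 stroke→J1  (Se1 (Se) sets effort on bond)
#0 stroke→I1  (0-jn J1 has e-setter on 5)
#1 stroke→R1  (J1: bond 5 brought effort, rest push out)
#2 stroke→I2  (J1 effort already set via bond 5)
#3 stroke→R2  (0-jn J1 has e-setter on 5)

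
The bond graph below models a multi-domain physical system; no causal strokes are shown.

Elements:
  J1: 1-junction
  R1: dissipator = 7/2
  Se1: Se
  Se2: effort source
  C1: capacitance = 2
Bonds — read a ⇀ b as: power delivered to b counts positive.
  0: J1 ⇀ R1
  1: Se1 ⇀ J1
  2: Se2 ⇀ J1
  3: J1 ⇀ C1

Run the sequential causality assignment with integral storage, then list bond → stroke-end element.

#1 stroke→J1  (Se1 (Se) sets effort on bond)
#2 stroke→J1  (Se2 (Se) sets effort on bond)
#3 stroke→J1  (C1: C, integral causality)
#0 stroke→R1  (only one flow-in slot at J1)

bond 0 stroke→R1
bond 1 stroke→J1
bond 2 stroke→J1
bond 3 stroke→J1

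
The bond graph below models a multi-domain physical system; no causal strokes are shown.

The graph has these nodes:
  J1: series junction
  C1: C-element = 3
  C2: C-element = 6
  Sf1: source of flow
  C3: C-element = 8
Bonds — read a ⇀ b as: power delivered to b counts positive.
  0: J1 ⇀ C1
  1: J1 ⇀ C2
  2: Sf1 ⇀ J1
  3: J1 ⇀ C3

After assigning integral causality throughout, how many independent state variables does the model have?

β2 stroke→Sf1  (Sf1 (Sf) sets flow on bond)
β0 stroke→J1  (J1 flow already set via bond 2)
β1 stroke→J1  (1-jn J1 has f-setter on 2)
β3 stroke→J1  (J1 flow already set via bond 2)

3  (C1, C2, C3 all integral)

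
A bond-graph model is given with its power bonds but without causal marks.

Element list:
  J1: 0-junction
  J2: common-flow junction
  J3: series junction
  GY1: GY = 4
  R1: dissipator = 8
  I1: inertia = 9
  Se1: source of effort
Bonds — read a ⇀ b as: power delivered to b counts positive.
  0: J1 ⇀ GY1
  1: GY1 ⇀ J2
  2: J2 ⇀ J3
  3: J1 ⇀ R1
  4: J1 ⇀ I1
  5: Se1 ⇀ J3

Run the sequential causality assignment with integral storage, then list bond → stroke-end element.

#0 →GY1
#1 →GY1
#2 →J2
#3 →J1
#4 →I1
#5 →J3

bond 5 stroke→J3  (Se1 (Se) sets effort on bond)
bond 2 stroke→J2  (J3: last free bond brings flow in)
bond 1 stroke→GY1  (only one flow-in slot at J2)
bond 0 stroke→GY1  (GY GY1: same side as bond 1)
bond 4 stroke→I1  (I1 outputs flow p/I1)
bond 3 stroke→J1  (J1: last free bond brings effort in)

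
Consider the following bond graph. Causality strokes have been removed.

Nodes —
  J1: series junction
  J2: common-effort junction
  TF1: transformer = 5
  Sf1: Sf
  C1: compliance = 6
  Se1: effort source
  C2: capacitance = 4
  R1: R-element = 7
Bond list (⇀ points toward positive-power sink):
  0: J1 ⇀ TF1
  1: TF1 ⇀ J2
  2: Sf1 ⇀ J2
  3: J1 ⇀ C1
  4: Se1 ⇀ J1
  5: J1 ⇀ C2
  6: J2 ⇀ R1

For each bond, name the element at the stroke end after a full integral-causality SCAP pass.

b0 stroke at TF1
b1 stroke at J2
b2 stroke at Sf1
b3 stroke at J1
b4 stroke at J1
b5 stroke at J1
b6 stroke at R1

b2 |Sf1  (Sf1: flow source, stroke at near end)
b4 |J1  (Se1 fixes effort; stroke away)
b3 |J1  (C1 integral (e out))
b5 |J1  (C2: C, integral causality)
b0 |TF1  (closing 1-jn rule on J1)
b1 |J2  (TF TF1: opposite of bond 0)
b6 |R1  (common-e at J2 fixed by 1)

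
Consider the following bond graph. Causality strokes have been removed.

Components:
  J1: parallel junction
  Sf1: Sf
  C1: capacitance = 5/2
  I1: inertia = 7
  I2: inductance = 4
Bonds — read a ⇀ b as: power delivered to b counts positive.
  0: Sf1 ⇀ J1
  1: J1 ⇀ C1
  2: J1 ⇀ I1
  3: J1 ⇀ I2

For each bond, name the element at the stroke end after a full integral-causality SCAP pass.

#0 stroke→Sf1
#1 stroke→J1
#2 stroke→I1
#3 stroke→I2

β0 stroke at Sf1  (Sf1 (Sf) sets flow on bond)
β1 stroke at J1  (prefer integral on C1)
β2 stroke at I1  (J1 effort already set via bond 1)
β3 stroke at I2  (common-e at J1 fixed by 1)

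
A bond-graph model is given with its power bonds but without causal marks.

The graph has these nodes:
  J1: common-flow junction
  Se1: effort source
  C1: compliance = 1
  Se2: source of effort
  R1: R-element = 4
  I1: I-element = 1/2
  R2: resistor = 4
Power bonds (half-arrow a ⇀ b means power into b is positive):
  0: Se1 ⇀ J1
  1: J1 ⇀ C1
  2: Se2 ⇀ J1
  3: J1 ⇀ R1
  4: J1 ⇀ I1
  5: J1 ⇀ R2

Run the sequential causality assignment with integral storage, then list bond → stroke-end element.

β0 stroke→J1
β1 stroke→J1
β2 stroke→J1
β3 stroke→J1
β4 stroke→I1
β5 stroke→J1

bond 0 |J1  (source Se1 imposes e)
bond 2 |J1  (Se2: effort source, stroke at far end)
bond 1 |J1  (C1 outputs effort q/C1)
bond 4 |I1  (I1: I, integral causality)
bond 3 |J1  (J1: bond 4 brought flow, rest push out)
bond 5 |J1  (1-jn J1 has f-setter on 4)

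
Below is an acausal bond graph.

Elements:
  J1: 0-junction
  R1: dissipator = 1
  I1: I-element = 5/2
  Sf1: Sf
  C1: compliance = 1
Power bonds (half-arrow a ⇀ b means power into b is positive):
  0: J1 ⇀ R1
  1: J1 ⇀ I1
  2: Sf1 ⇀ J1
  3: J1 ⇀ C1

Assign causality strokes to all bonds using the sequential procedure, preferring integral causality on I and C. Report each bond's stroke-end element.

bond 2 →Sf1  (Sf1 fixes flow; stroke at Sf1)
bond 1 →I1  (I1 outputs flow p/I1)
bond 3 →J1  (C1: C, integral causality)
bond 0 →R1  (0-jn J1 has e-setter on 3)

b0 stroke at R1
b1 stroke at I1
b2 stroke at Sf1
b3 stroke at J1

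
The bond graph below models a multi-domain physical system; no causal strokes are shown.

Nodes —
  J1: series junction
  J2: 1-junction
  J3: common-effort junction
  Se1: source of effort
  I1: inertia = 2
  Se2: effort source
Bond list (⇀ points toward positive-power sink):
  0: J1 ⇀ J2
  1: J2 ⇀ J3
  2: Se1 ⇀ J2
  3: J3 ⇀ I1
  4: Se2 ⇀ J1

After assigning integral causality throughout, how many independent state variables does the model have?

1  (I1 all integral)

b2 stroke→J2  (Se1: effort source, stroke at far end)
b4 stroke→J1  (Se2: effort source, stroke at far end)
b0 stroke→J2  (J1: last free bond brings flow in)
b1 stroke→J3  (J2 needs exactly one f-in)
b3 stroke→I1  (common-e at J3 fixed by 1)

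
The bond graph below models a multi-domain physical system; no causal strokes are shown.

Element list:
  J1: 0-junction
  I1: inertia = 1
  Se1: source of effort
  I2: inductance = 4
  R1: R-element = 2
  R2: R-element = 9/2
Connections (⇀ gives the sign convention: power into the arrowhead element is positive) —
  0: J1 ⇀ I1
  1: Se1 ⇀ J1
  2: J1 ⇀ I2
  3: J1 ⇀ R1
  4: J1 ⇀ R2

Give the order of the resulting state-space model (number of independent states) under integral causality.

bond 1 stroke at J1  (Se1: effort source, stroke at far end)
bond 0 stroke at I1  (0-jn J1 has e-setter on 1)
bond 2 stroke at I2  (J1: bond 1 brought effort, rest push out)
bond 3 stroke at R1  (J1: bond 1 brought effort, rest push out)
bond 4 stroke at R2  (J1: bond 1 brought effort, rest push out)

2  (I1, I2 all integral)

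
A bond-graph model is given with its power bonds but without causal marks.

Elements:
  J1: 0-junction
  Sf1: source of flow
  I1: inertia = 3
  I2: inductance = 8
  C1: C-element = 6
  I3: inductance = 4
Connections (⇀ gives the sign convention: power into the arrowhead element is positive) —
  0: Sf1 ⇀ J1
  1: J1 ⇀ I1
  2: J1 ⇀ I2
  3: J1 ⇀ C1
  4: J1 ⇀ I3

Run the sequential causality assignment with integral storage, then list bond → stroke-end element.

β0 →Sf1  (Sf1 (Sf) sets flow on bond)
β1 →I1  (I1: I, integral causality)
β2 →I2  (I2: I, integral causality)
β3 →J1  (C1: C, integral causality)
β4 →I3  (common-e at J1 fixed by 3)

#0 stroke at Sf1
#1 stroke at I1
#2 stroke at I2
#3 stroke at J1
#4 stroke at I3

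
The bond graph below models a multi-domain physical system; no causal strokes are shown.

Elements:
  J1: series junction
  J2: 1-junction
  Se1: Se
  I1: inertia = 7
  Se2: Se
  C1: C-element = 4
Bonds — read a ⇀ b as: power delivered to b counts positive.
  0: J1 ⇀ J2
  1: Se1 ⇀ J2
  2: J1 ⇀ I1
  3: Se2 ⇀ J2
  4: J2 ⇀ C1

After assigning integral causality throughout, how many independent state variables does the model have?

2  (C1, I1 all integral)

β1 →J2  (source Se1 imposes e)
β3 →J2  (Se2 (Se) sets effort on bond)
β2 →I1  (I1 outputs flow p/I1)
β0 →J1  (1-jn J1 has f-setter on 2)
β4 →J2  (1-jn J2 has f-setter on 0)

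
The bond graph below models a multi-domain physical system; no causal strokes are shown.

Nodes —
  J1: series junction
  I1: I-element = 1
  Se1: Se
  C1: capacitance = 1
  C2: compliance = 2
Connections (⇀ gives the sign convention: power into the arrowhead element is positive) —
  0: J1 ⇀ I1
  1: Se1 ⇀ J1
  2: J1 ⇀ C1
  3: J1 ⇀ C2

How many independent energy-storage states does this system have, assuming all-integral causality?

3  (C1, C2, I1 all integral)

b1 stroke→J1  (source Se1 imposes e)
b0 stroke→I1  (I1: I, integral causality)
b2 stroke→J1  (J1 flow already set via bond 0)
b3 stroke→J1  (J1 flow already set via bond 0)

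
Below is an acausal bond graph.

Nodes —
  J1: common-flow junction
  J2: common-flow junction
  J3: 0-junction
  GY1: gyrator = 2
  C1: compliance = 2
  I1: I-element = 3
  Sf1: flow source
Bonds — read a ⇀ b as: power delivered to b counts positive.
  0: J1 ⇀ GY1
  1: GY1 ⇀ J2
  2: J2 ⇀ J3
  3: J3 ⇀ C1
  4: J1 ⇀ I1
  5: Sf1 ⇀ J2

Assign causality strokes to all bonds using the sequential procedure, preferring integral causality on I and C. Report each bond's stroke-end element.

#0 stroke→J1
#1 stroke→J2
#2 stroke→J2
#3 stroke→J3
#4 stroke→I1
#5 stroke→Sf1

b5 stroke at Sf1  (source Sf1 imposes f)
b1 stroke at J2  (1-jn J2 has f-setter on 5)
b2 stroke at J2  (J2 flow already set via bond 5)
b3 stroke at J3  (only one effort-in slot at J3)
b0 stroke at J1  (through GY1, causality inverts; strokes same side of GY1)
b4 stroke at I1  (only one flow-in slot at J1)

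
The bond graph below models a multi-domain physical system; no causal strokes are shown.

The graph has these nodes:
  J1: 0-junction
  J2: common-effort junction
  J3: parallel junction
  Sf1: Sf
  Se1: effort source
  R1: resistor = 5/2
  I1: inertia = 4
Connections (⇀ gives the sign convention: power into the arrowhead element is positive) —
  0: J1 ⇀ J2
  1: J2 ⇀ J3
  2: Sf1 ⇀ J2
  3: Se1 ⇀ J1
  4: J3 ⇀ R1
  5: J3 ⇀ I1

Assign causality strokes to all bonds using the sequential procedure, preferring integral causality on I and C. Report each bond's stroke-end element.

bond 0 stroke at J2
bond 1 stroke at J3
bond 2 stroke at Sf1
bond 3 stroke at J1
bond 4 stroke at R1
bond 5 stroke at I1

#2 |Sf1  (source Sf1 imposes f)
#3 |J1  (Se1: effort source, stroke at far end)
#0 |J2  (common-e at J1 fixed by 3)
#1 |J3  (J2: bond 0 brought effort, rest push out)
#4 |R1  (J3: bond 1 brought effort, rest push out)
#5 |I1  (0-jn J3 has e-setter on 1)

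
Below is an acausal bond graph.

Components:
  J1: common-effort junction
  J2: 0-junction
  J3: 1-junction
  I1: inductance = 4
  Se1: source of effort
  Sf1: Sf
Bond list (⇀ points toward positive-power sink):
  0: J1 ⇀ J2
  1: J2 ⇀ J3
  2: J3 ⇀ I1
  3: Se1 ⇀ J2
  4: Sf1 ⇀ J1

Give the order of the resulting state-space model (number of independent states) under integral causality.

1  (I1 all integral)

#3 stroke→J2  (Se1 (Se) sets effort on bond)
#4 stroke→Sf1  (Sf1 fixes flow; stroke at Sf1)
#0 stroke→J1  (J1: last free bond brings effort in)
#1 stroke→J3  (0-jn J2 has e-setter on 3)
#2 stroke→I1  (J3: last free bond brings flow in)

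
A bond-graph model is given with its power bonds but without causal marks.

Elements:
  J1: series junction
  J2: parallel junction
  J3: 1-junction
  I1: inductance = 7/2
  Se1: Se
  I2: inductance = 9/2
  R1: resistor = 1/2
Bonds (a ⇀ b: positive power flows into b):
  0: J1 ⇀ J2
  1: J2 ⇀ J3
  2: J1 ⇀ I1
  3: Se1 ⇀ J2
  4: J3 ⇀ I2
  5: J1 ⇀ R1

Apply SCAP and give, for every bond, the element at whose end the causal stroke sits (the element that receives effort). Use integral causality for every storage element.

b0 stroke at J1
b1 stroke at J3
b2 stroke at I1
b3 stroke at J2
b4 stroke at I2
b5 stroke at J1

#3 stroke at J2  (Se1: effort source, stroke at far end)
#0 stroke at J1  (J2: bond 3 brought effort, rest push out)
#1 stroke at J3  (common-e at J2 fixed by 3)
#4 stroke at I2  (J3 needs exactly one f-in)
#2 stroke at I1  (I1: I, integral causality)
#5 stroke at J1  (J1: bond 2 brought flow, rest push out)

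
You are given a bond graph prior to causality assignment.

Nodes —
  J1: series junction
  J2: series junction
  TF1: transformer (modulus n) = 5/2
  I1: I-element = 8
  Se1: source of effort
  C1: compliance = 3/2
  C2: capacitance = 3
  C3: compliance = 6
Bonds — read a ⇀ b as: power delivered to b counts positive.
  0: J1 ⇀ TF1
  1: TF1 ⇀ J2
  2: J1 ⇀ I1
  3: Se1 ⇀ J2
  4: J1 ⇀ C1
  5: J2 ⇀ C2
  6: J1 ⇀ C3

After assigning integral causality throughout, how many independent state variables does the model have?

4  (C1, C2, C3, I1 all integral)

β3 |J2  (Se1 fixes effort; stroke away)
β2 |I1  (I1 integral (f out))
β0 |J1  (J1: bond 2 brought flow, rest push out)
β4 |J1  (J1 flow already set via bond 2)
β6 |J1  (1-jn J1 has f-setter on 2)
β1 |TF1  (TF1 one-in-one-out from 0)
β5 |J2  (J2: bond 1 brought flow, rest push out)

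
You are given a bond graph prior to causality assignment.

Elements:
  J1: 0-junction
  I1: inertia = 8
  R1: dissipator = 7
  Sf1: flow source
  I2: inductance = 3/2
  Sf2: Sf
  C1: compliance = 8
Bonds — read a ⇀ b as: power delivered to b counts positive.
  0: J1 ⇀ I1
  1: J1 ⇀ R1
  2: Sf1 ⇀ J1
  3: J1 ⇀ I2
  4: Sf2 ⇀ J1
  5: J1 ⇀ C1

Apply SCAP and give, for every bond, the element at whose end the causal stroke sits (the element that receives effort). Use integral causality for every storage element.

b0 |I1
b1 |R1
b2 |Sf1
b3 |I2
b4 |Sf2
b5 |J1

#2 stroke at Sf1  (Sf1: flow source, stroke at near end)
#4 stroke at Sf2  (source Sf2 imposes f)
#0 stroke at I1  (I1 outputs flow p/I1)
#3 stroke at I2  (I2 integral (f out))
#5 stroke at J1  (C1: C, integral causality)
#1 stroke at R1  (common-e at J1 fixed by 5)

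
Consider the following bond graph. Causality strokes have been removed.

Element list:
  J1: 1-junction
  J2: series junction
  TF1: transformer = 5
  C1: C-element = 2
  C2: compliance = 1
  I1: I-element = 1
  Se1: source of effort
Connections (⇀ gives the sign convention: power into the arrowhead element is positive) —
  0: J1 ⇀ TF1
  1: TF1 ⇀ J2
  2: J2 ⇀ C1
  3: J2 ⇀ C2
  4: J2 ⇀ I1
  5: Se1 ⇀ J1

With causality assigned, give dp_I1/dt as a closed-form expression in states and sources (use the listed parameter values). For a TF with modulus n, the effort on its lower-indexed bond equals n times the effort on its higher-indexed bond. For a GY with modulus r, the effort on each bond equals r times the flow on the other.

dp_I1/dt = E_Se1/5 - q_C1/2 - q_C2

β5 stroke at J1  (Se1: effort source, stroke at far end)
β0 stroke at TF1  (J1 needs exactly one f-in)
β1 stroke at J2  (TF TF1: opposite of bond 0)
β2 stroke at J2  (prefer integral on C1)
β3 stroke at J2  (C2: C, integral causality)
β4 stroke at I1  (only one flow-in slot at J2)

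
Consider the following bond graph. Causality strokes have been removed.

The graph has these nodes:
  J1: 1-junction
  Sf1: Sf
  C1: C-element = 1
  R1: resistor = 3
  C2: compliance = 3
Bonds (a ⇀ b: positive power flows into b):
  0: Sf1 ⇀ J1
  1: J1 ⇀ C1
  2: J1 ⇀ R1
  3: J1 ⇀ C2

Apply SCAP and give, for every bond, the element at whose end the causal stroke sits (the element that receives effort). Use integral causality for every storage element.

b0 stroke→Sf1  (source Sf1 imposes f)
b1 stroke→J1  (J1: bond 0 brought flow, rest push out)
b2 stroke→J1  (J1 flow already set via bond 0)
b3 stroke→J1  (J1 flow already set via bond 0)

b0 →Sf1
b1 →J1
b2 →J1
b3 →J1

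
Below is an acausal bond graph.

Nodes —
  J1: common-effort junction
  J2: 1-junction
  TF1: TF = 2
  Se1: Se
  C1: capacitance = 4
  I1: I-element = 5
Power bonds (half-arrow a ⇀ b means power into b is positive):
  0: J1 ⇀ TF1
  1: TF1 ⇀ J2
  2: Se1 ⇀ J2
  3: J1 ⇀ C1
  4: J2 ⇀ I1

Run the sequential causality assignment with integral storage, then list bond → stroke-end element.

β0 stroke at TF1
β1 stroke at J2
β2 stroke at J2
β3 stroke at J1
β4 stroke at I1

β2 →J2  (Se1 fixes effort; stroke away)
β3 →J1  (C1 outputs effort q/C1)
β0 →TF1  (J1: bond 3 brought effort, rest push out)
β1 →J2  (TF1: transformer flips bond 0)
β4 →I1  (J2: last free bond brings flow in)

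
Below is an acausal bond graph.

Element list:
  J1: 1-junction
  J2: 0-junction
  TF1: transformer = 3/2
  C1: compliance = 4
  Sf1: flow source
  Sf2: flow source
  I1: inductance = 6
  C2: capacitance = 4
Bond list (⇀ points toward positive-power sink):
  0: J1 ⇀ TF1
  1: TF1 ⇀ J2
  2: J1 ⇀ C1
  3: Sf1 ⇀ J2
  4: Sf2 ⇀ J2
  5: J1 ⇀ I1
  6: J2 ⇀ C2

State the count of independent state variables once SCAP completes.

bond 3 stroke at Sf1  (Sf1: flow source, stroke at near end)
bond 4 stroke at Sf2  (Sf2 (Sf) sets flow on bond)
bond 2 stroke at J1  (C1: C, integral causality)
bond 5 stroke at I1  (prefer integral on I1)
bond 0 stroke at J1  (1-jn J1 has f-setter on 5)
bond 1 stroke at TF1  (TF1 one-in-one-out from 0)
bond 6 stroke at J2  (J2: last free bond brings effort in)

3  (C1, C2, I1 all integral)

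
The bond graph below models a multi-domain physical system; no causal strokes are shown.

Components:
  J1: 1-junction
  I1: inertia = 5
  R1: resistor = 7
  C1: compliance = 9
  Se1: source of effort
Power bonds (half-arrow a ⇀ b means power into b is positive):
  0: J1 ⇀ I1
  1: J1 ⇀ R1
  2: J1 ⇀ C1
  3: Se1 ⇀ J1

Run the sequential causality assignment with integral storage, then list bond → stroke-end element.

b3 stroke→J1  (Se1 fixes effort; stroke away)
b0 stroke→I1  (I1 outputs flow p/I1)
b1 stroke→J1  (J1: bond 0 brought flow, rest push out)
b2 stroke→J1  (1-jn J1 has f-setter on 0)

bond 0 stroke at I1
bond 1 stroke at J1
bond 2 stroke at J1
bond 3 stroke at J1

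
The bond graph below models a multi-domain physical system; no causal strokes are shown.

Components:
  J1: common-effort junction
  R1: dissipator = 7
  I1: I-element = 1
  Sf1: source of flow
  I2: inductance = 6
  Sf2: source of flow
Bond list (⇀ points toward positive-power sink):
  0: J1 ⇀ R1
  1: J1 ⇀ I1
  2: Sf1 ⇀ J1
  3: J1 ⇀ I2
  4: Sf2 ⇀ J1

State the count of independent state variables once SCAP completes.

2  (I1, I2 all integral)

β2 stroke at Sf1  (Sf1 fixes flow; stroke at Sf1)
β4 stroke at Sf2  (Sf2 (Sf) sets flow on bond)
β1 stroke at I1  (I1 outputs flow p/I1)
β3 stroke at I2  (I2: I, integral causality)
β0 stroke at J1  (J1 needs exactly one e-in)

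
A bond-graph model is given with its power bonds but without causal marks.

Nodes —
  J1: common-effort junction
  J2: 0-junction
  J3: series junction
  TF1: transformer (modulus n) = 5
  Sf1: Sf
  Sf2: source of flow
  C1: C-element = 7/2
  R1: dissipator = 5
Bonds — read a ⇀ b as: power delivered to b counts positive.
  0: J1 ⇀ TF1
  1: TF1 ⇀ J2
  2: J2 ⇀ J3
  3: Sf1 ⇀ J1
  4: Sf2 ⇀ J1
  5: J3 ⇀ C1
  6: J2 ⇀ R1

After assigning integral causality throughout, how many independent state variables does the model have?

bond 3 |Sf1  (Sf1 fixes flow; stroke at Sf1)
bond 4 |Sf2  (Sf2 (Sf) sets flow on bond)
bond 0 |J1  (J1: last free bond brings effort in)
bond 1 |TF1  (TF TF1: opposite of bond 0)
bond 5 |J3  (C1 integral (e out))
bond 2 |J2  (J3: last free bond brings flow in)
bond 6 |R1  (common-e at J2 fixed by 2)

1  (C1 all integral)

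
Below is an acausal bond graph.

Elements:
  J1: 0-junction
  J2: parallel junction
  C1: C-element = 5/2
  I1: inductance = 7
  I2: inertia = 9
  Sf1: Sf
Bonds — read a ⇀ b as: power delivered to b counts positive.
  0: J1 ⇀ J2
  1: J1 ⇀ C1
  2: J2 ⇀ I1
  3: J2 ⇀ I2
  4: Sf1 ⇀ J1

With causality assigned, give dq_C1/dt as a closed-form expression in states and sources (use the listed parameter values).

b4 stroke at Sf1  (Sf1 fixes flow; stroke at Sf1)
b1 stroke at J1  (prefer integral on C1)
b0 stroke at J2  (0-jn J1 has e-setter on 1)
b2 stroke at I1  (0-jn J2 has e-setter on 0)
b3 stroke at I2  (J2: bond 0 brought effort, rest push out)

dq_C1/dt = F_Sf1 - p_I1/7 - p_I2/9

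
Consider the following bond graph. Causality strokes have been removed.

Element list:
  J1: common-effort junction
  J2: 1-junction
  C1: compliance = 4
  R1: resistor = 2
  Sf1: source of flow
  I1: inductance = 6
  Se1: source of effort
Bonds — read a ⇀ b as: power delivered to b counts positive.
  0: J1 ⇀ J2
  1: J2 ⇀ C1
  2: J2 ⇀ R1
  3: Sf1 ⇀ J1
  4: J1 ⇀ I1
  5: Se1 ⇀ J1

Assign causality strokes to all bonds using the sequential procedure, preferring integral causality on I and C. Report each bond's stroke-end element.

b3 →Sf1  (Sf1: flow source, stroke at near end)
b5 →J1  (Se1 fixes effort; stroke away)
b0 →J2  (J1 effort already set via bond 5)
b4 →I1  (J1: bond 5 brought effort, rest push out)
b1 →J2  (C1: C, integral causality)
b2 →R1  (only one flow-in slot at J2)

β0 stroke→J2
β1 stroke→J2
β2 stroke→R1
β3 stroke→Sf1
β4 stroke→I1
β5 stroke→J1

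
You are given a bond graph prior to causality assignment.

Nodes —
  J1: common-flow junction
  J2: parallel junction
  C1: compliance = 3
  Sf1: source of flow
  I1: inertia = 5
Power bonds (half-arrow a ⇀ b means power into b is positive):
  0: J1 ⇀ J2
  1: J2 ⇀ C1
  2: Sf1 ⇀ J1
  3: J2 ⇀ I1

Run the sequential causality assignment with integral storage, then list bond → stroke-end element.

#2 |Sf1  (source Sf1 imposes f)
#0 |J1  (common-f at J1 fixed by 2)
#1 |J2  (C1: C, integral causality)
#3 |I1  (J2 effort already set via bond 1)

bond 0 |J1
bond 1 |J2
bond 2 |Sf1
bond 3 |I1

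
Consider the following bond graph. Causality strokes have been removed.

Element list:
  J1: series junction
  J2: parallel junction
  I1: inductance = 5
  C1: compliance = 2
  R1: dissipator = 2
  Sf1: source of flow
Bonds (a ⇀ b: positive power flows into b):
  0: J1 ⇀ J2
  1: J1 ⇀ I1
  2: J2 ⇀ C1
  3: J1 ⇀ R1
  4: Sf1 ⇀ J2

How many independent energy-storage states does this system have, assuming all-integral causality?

2  (C1, I1 all integral)

b4 stroke at Sf1  (Sf1 fixes flow; stroke at Sf1)
b1 stroke at I1  (I1: I, integral causality)
b0 stroke at J1  (common-f at J1 fixed by 1)
b3 stroke at J1  (1-jn J1 has f-setter on 1)
b2 stroke at J2  (only one effort-in slot at J2)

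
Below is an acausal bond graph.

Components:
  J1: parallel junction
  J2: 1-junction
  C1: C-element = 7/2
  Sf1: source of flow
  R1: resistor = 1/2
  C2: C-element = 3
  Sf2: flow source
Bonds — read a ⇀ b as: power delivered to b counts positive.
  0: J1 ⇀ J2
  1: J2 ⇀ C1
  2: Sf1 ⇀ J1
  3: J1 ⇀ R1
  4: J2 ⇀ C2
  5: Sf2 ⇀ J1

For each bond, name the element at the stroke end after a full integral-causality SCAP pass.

β2 →Sf1  (source Sf1 imposes f)
β5 →Sf2  (source Sf2 imposes f)
β1 →J2  (C1 outputs effort q/C1)
β4 →J2  (prefer integral on C2)
β0 →J1  (only one flow-in slot at J2)
β3 →R1  (0-jn J1 has e-setter on 0)

β0 stroke→J1
β1 stroke→J2
β2 stroke→Sf1
β3 stroke→R1
β4 stroke→J2
β5 stroke→Sf2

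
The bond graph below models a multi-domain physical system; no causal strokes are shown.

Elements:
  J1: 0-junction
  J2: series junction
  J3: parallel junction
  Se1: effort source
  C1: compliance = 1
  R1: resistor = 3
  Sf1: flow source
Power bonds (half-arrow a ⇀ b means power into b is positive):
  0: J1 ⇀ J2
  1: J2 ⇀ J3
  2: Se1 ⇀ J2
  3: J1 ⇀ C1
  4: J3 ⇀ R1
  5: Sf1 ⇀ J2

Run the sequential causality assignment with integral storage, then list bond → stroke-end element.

β2 →J2  (source Se1 imposes e)
β5 →Sf1  (Sf1 fixes flow; stroke at Sf1)
β0 →J2  (J2: bond 5 brought flow, rest push out)
β1 →J2  (J2: bond 5 brought flow, rest push out)
β4 →J3  (J3 needs exactly one e-in)
β3 →J1  (only one effort-in slot at J1)

#0 stroke at J2
#1 stroke at J2
#2 stroke at J2
#3 stroke at J1
#4 stroke at J3
#5 stroke at Sf1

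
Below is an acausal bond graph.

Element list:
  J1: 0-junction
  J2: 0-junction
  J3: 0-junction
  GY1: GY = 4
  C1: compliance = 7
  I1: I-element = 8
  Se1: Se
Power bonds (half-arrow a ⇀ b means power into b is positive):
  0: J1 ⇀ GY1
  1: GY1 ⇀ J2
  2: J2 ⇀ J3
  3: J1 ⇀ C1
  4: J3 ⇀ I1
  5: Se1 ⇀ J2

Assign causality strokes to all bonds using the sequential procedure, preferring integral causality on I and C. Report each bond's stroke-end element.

#0 stroke at GY1
#1 stroke at GY1
#2 stroke at J3
#3 stroke at J1
#4 stroke at I1
#5 stroke at J2

β5 stroke→J2  (Se1: effort source, stroke at far end)
β1 stroke→GY1  (common-e at J2 fixed by 5)
β2 stroke→J3  (common-e at J2 fixed by 5)
β4 stroke→I1  (0-jn J3 has e-setter on 2)
β0 stroke→GY1  (GY GY1: same side as bond 1)
β3 stroke→J1  (J1 needs exactly one e-in)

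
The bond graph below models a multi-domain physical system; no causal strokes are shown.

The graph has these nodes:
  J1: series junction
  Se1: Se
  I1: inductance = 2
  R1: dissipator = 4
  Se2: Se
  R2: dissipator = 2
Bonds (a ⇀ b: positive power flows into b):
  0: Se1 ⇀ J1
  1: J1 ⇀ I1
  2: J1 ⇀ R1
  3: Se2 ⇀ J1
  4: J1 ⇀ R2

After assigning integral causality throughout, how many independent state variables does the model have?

bond 0 stroke at J1  (Se1 (Se) sets effort on bond)
bond 3 stroke at J1  (Se2: effort source, stroke at far end)
bond 1 stroke at I1  (I1: I, integral causality)
bond 2 stroke at J1  (common-f at J1 fixed by 1)
bond 4 stroke at J1  (common-f at J1 fixed by 1)

1  (I1 all integral)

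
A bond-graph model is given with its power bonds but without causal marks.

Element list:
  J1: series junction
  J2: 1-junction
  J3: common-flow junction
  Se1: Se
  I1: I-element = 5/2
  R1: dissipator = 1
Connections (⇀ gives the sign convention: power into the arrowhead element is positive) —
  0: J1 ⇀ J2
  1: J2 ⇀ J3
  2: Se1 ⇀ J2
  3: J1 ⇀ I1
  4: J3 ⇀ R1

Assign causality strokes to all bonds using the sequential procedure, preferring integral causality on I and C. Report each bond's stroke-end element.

b0 stroke at J1
b1 stroke at J2
b2 stroke at J2
b3 stroke at I1
b4 stroke at J3

bond 2 stroke→J2  (Se1: effort source, stroke at far end)
bond 3 stroke→I1  (I1 outputs flow p/I1)
bond 0 stroke→J1  (common-f at J1 fixed by 3)
bond 1 stroke→J2  (1-jn J2 has f-setter on 0)
bond 4 stroke→J3  (J3 flow already set via bond 1)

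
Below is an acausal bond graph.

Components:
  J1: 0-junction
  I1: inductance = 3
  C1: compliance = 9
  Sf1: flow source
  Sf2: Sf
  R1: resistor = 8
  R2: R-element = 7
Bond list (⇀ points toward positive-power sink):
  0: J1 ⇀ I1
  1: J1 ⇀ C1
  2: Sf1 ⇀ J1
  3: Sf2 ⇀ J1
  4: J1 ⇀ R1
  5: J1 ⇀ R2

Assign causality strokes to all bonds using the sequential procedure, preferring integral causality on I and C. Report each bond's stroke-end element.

β2 stroke→Sf1  (source Sf1 imposes f)
β3 stroke→Sf2  (Sf2 fixes flow; stroke at Sf2)
β0 stroke→I1  (prefer integral on I1)
β1 stroke→J1  (C1 integral (e out))
β4 stroke→R1  (J1: bond 1 brought effort, rest push out)
β5 stroke→R2  (J1 effort already set via bond 1)

#0 →I1
#1 →J1
#2 →Sf1
#3 →Sf2
#4 →R1
#5 →R2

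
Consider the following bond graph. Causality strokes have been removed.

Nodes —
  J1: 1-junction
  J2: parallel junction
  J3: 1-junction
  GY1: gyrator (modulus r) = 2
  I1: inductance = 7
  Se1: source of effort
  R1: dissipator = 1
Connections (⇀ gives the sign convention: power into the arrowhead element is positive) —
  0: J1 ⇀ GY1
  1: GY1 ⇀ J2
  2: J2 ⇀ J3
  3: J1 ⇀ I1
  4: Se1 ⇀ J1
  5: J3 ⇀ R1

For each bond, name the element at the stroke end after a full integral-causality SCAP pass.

β4 stroke at J1  (Se1 (Se) sets effort on bond)
β3 stroke at I1  (I1 integral (f out))
β0 stroke at J1  (J1: bond 3 brought flow, rest push out)
β1 stroke at J2  (GY1 both-in/both-out from 0)
β2 stroke at J3  (0-jn J2 has e-setter on 1)
β5 stroke at R1  (J3 needs exactly one f-in)

#0 stroke at J1
#1 stroke at J2
#2 stroke at J3
#3 stroke at I1
#4 stroke at J1
#5 stroke at R1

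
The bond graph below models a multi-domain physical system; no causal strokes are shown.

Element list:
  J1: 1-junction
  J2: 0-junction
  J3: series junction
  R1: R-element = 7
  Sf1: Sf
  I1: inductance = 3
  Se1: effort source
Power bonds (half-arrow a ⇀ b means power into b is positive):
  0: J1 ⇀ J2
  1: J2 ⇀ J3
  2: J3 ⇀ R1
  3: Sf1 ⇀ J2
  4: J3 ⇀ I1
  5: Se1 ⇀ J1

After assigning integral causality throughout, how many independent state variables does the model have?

1  (I1 all integral)

bond 3 stroke→Sf1  (Sf1 fixes flow; stroke at Sf1)
bond 5 stroke→J1  (Se1 (Se) sets effort on bond)
bond 0 stroke→J2  (J1: last free bond brings flow in)
bond 1 stroke→J3  (J2 effort already set via bond 0)
bond 4 stroke→I1  (I1 integral (f out))
bond 2 stroke→J3  (J3: bond 4 brought flow, rest push out)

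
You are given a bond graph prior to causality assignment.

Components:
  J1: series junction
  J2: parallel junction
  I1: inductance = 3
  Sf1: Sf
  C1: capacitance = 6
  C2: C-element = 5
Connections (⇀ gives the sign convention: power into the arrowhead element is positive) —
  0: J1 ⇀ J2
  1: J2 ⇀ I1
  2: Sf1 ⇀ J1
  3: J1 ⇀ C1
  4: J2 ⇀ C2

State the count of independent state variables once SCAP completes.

#2 |Sf1  (source Sf1 imposes f)
#0 |J1  (J1 flow already set via bond 2)
#3 |J1  (J1 flow already set via bond 2)
#1 |I1  (I1 integral (f out))
#4 |J2  (only one effort-in slot at J2)

3  (C1, C2, I1 all integral)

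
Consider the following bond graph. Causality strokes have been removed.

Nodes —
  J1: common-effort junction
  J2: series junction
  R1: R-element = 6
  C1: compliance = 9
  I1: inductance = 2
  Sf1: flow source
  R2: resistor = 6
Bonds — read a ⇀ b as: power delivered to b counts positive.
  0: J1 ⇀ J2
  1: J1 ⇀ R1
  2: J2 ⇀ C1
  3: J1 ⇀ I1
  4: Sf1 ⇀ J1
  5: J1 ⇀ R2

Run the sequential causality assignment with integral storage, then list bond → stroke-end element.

b0 stroke at J1
b1 stroke at R1
b2 stroke at J2
b3 stroke at I1
b4 stroke at Sf1
b5 stroke at R2

β4 |Sf1  (source Sf1 imposes f)
β2 |J2  (C1 outputs effort q/C1)
β0 |J1  (J2: last free bond brings flow in)
β1 |R1  (J1 effort already set via bond 0)
β3 |I1  (0-jn J1 has e-setter on 0)
β5 |R2  (common-e at J1 fixed by 0)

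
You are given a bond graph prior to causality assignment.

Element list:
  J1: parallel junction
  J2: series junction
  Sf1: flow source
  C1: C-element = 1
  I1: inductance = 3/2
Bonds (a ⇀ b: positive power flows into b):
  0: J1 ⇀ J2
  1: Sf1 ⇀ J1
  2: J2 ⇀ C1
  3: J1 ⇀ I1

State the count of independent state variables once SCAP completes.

2  (C1, I1 all integral)

β1 stroke at Sf1  (Sf1 (Sf) sets flow on bond)
β2 stroke at J2  (C1 outputs effort q/C1)
β0 stroke at J1  (closing 1-jn rule on J2)
β3 stroke at I1  (J1: bond 0 brought effort, rest push out)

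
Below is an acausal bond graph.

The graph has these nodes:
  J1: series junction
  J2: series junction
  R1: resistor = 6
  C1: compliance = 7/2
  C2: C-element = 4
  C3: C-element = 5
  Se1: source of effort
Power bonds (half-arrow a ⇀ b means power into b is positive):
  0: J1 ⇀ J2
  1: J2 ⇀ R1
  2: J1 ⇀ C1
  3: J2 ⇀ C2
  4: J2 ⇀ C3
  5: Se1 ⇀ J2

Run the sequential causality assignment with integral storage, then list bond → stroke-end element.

bond 5 stroke→J2  (Se1 fixes effort; stroke away)
bond 2 stroke→J1  (C1 integral (e out))
bond 0 stroke→J2  (closing 1-jn rule on J1)
bond 3 stroke→J2  (C2 outputs effort q/C2)
bond 4 stroke→J2  (C3 outputs effort q/C3)
bond 1 stroke→R1  (J2: last free bond brings flow in)

β0 →J2
β1 →R1
β2 →J1
β3 →J2
β4 →J2
β5 →J2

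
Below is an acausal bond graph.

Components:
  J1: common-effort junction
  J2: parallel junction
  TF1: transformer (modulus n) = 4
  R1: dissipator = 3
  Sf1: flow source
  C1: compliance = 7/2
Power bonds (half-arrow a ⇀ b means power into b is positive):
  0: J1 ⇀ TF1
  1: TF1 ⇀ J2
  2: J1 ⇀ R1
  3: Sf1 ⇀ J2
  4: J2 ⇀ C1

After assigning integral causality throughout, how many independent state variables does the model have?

1  (C1 all integral)

b3 stroke→Sf1  (Sf1: flow source, stroke at near end)
b4 stroke→J2  (C1 integral (e out))
b1 stroke→TF1  (0-jn J2 has e-setter on 4)
b0 stroke→J1  (through TF1, causality passes straight; one stroke at TF1)
b2 stroke→R1  (J1: bond 0 brought effort, rest push out)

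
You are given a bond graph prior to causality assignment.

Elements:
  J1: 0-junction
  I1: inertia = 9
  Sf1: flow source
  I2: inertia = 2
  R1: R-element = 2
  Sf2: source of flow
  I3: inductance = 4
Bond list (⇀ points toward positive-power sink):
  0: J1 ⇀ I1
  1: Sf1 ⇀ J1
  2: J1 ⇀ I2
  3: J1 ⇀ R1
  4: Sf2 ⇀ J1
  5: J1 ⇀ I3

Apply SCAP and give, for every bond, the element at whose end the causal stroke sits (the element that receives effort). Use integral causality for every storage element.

b0 |I1
b1 |Sf1
b2 |I2
b3 |J1
b4 |Sf2
b5 |I3

bond 1 →Sf1  (Sf1 fixes flow; stroke at Sf1)
bond 4 →Sf2  (Sf2: flow source, stroke at near end)
bond 0 →I1  (prefer integral on I1)
bond 2 →I2  (I2: I, integral causality)
bond 5 →I3  (prefer integral on I3)
bond 3 →J1  (J1 needs exactly one e-in)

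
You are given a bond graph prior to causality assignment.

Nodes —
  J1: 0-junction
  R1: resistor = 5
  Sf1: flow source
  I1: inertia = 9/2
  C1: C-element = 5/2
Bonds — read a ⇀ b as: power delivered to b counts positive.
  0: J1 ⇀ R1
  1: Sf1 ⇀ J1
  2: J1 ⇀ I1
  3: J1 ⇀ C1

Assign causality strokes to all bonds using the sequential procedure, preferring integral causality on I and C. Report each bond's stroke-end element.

bond 1 stroke at Sf1  (Sf1 fixes flow; stroke at Sf1)
bond 2 stroke at I1  (I1 outputs flow p/I1)
bond 3 stroke at J1  (prefer integral on C1)
bond 0 stroke at R1  (J1 effort already set via bond 3)

bond 0 stroke at R1
bond 1 stroke at Sf1
bond 2 stroke at I1
bond 3 stroke at J1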